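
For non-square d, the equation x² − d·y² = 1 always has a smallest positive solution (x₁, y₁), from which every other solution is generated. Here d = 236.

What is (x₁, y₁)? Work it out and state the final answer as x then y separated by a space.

561799 36570

√236 = [15; 2,1,3,5,1,6,1,5,3,1,2,30, …], period ℓ=12 (even) → k=11
step 0: (15, 1)  from 15·(1,0) + (0,1)
…
step 2: (46, 3)  from 1·(31,2) + (15,1)
…
step 5: (1060, 69)  from 1·(891,58) + (169,11)
step 6: (7251, 472)  from 6·(1060,69) + (891,58)
…
step 10: (203535, 13249)  from 1·(154729,10072) + (48806,3177)
step 11: (561799, 36570)  from 2·(203535,13249) + (154729,10072)
fundamental: x₁=561799, y₁=36570  (since 315618116401 − 236·1337364900 = 1)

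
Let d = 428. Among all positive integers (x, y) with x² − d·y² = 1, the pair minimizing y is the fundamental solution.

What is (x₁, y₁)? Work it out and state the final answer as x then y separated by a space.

1850887 89466

√428 = [20; 1,2,4,1,5,10,5,1,4,2,1,40, …], period ℓ=12 (even) → k=11
a_0=20:  p_0=20·1+0=20,  q_0=20·0+1=1
a_1=1:  p_1=1·20+1=21,  q_1=1·1+0=1
a_2=2:  p_2=2·21+20=62,  q_2=2·1+1=3
a_3=4:  p_3=4·62+21=269,  q_3=4·3+1=13
a_4=1:  p_4=1·269+62=331,  q_4=1·13+3=16
a_5=5:  p_5=5·331+269=1924,  q_5=5·16+13=93
a_6=10:  p_6=10·1924+331=19571,  q_6=10·93+16=946
a_7=5:  p_7=5·19571+1924=99779,  q_7=5·946+93=4823
a_8=1:  p_8=1·99779+19571=119350,  q_8=1·4823+946=5769
a_9=4:  p_9=4·119350+99779=577179,  q_9=4·5769+4823=27899
a_10=2:  p_10=2·577179+119350=1273708,  q_10=2·27899+5769=61567
a_11=1:  p_11=1·1273708+577179=1850887,  q_11=1·61567+27899=89466
→ (1850887, 89466).  Check: 1850887²=3425782686769, 428·89466²=3425782686768, difference 1.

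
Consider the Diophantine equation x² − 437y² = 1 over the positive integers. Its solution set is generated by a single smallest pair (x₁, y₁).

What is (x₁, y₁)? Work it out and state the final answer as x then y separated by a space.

d=437: √d = [20; 1,9,2,9,1,40] (ℓ=6, even), read p_5/q_5
k=0  a_k=20  p_k/q_k = 20/1
…
k=4  a_k=9  p_k/q_k = 4160/199
k=5  a_k=1  p_k/q_k = 4599/220
→ (4599, 220).  Check: 4599²=21150801, 437·220²=21150800, difference 1.

4599 220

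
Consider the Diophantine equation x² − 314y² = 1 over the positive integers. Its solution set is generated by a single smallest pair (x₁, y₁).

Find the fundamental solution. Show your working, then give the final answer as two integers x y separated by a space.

√314 → a₀=17, period (1,2,1,1,2,1,34); ℓ=7 odd so k=13
k=0  a_k=17  p_k/q_k = 17/1
…
k=2  a_k=2  p_k/q_k = 53/3
k=3  a_k=1  p_k/q_k = 71/4
k=4  a_k=1  p_k/q_k = 124/7
…
k=6  a_k=1  p_k/q_k = 443/25
k=7  a_k=34  p_k/q_k = 15381/868
k=8  a_k=1  p_k/q_k = 15824/893
k=9  a_k=2  p_k/q_k = 47029/2654
k=10  a_k=1  p_k/q_k = 62853/3547
k=11  a_k=1  p_k/q_k = 109882/6201
k=12  a_k=2  p_k/q_k = 282617/15949
k=13  a_k=1  p_k/q_k = 392499/22150
(x₁, y₁) = (392499, 22150);  392499² − 314·22150² = 1 ✓

392499 22150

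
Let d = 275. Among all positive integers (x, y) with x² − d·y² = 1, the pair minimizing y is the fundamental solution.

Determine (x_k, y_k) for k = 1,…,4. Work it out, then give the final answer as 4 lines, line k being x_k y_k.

√275 → a₀=16, period (1,1,2,1,1,32); ℓ=6 even so k=5
k=0  a_k=16  p_k/q_k = 16/1
…
k=3  a_k=2  p_k/q_k = 83/5
k=4  a_k=1  p_k/q_k = 116/7
k=5  a_k=1  p_k/q_k = 199/12
fundamental: x₁=199, y₁=12  (since 39601 − 275·144 = 1)
(199+12√275)^2 = 79201 + 4776√275
(199+12√275)^3 = 31521799 + 1900836√275
(199+12√275)^4 = 12545596801 + 756527952√275

199 12
79201 4776
31521799 1900836
12545596801 756527952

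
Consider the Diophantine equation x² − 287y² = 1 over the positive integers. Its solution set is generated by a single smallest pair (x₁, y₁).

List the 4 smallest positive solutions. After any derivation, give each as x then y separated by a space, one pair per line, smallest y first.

√287 = [16; 1,15,1,32, …], period ℓ=4 (even) → k=3
i=0: a=16 ⇒ p=16, q=1
i=1: a=1 ⇒ p=17, q=1
i=2: a=15 ⇒ p=271, q=16
i=3: a=1 ⇒ p=288, q=17
→ (288, 17).  Check: 288²=82944, 287·17²=82943, difference 1.
n=2: (288,17)∘(288,17) = (288·288+287·17·17, 288·17+17·288) = (165887,9792)
n=3: (165887,9792)∘(288,17) = (288·165887+287·17·9792, 288·9792+17·165887) = (95550624,5640175)
n=4: (95550624,5640175)∘(288,17) = (288·95550624+287·17·5640175, 288·5640175+17·95550624) = (55036993537,3248731008)

288 17
165887 9792
95550624 5640175
55036993537 3248731008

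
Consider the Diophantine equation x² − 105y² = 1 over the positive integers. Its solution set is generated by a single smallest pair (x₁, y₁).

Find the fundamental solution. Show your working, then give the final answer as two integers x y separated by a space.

41 4

d=105: √d = [10; 4,20] (ℓ=2, even), read p_1/q_1
step 0: (10, 1)  from 10·(1,0) + (0,1)
step 1: (41, 4)  from 4·(10,1) + (1,0)
(x₁, y₁) = (41, 4);  41² − 105·4² = 1 ✓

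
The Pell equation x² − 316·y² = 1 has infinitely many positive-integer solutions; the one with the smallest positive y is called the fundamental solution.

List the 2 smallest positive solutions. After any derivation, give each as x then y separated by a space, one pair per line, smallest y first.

12799 720
327628801 18430560

[17; 1,3,2,8,2,3,1,34] for √316; ℓ=8 ⇒ convergent index 7
i=0: a=17 ⇒ p=17, q=1
i=1: a=1 ⇒ p=18, q=1
i=2: a=3 ⇒ p=71, q=4
i=3: a=2 ⇒ p=160, q=9
…
i=5: a=2 ⇒ p=2862, q=161
i=6: a=3 ⇒ p=9937, q=559
i=7: a=1 ⇒ p=12799, q=720
fundamental: x₁=12799, y₁=720  (since 163814401 − 316·518400 = 1)
(12799+720√316)^2 = 327628801 + 18430560√316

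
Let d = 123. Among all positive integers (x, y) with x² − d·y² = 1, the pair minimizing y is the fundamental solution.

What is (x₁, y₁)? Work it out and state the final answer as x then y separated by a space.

122 11

√123 = [11; 11,22, …], period ℓ=2 (even) → k=1
k=0  a_k=11  p_k/q_k = 11/1
k=1  a_k=11  p_k/q_k = 122/11
→ (122, 11).  Check: 122²=14884, 123·11²=14883, difference 1.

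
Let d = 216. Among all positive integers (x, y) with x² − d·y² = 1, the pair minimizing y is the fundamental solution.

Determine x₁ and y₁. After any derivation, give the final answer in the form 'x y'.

√216 → a₀=14, period (1,2,3,2,1,28); ℓ=6 even so k=5
k=0  a_k=14  p_k/q_k = 14/1
k=1  a_k=1  p_k/q_k = 15/1
k=2  a_k=2  p_k/q_k = 44/3
k=3  a_k=3  p_k/q_k = 147/10
k=4  a_k=2  p_k/q_k = 338/23
k=5  a_k=1  p_k/q_k = 485/33
(x₁, y₁) = (485, 33);  485² − 216·33² = 1 ✓

485 33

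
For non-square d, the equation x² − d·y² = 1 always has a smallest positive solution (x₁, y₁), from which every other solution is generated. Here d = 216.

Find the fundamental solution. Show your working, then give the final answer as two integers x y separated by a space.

[14; 1,2,3,2,1,28] for √216; ℓ=6 ⇒ convergent index 5
i=0: a=14 ⇒ p=14, q=1
i=1: a=1 ⇒ p=15, q=1
i=2: a=2 ⇒ p=44, q=3
i=3: a=3 ⇒ p=147, q=10
i=4: a=2 ⇒ p=338, q=23
i=5: a=1 ⇒ p=485, q=33
fundamental: x₁=485, y₁=33  (since 235225 − 216·1089 = 1)

485 33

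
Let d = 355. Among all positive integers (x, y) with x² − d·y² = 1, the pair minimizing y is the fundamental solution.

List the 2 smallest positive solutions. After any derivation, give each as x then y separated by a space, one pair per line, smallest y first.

954809 50676
1823320452961 96771801768

√355 → a₀=18, period (1,5,3,3,1,6,1,3,3,5,1,36); ℓ=12 even so k=11
step 0: (18, 1)  from 18·(1,0) + (0,1)
step 1: (19, 1)  from 1·(18,1) + (1,0)
step 2: (113, 6)  from 5·(19,1) + (18,1)
step 3: (358, 19)  from 3·(113,6) + (19,1)
step 4: (1187, 63)  from 3·(358,19) + (113,6)
…
step 7: (12002, 637)  from 1·(10457,555) + (1545,82)
step 8: (46463, 2466)  from 3·(12002,637) + (10457,555)
step 9: (151391, 8035)  from 3·(46463,2466) + (12002,637)
step 10: (803418, 42641)  from 5·(151391,8035) + (46463,2466)
step 11: (954809, 50676)  from 1·(803418,42641) + (151391,8035)
→ (954809, 50676).  Check: 954809²=911660226481, 355·50676²=911660226480, difference 1.
n=2: (954809,50676)∘(954809,50676) = (954809·954809+355·50676·50676, 954809·50676+50676·954809) = (1823320452961,96771801768)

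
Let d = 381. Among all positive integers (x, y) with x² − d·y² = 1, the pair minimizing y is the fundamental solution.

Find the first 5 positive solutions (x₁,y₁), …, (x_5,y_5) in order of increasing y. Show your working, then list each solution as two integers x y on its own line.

1015 52
2060449 105560
4182710455 214286748
8490900163201 435001992880
17236523148587575 883053831259652

d=381: √d = [19; 1,1,12,1,1,38] (ℓ=6, even), read p_5/q_5
step 0: (19, 1)  from 19·(1,0) + (0,1)
…
step 3: (488, 25)  from 12·(39,2) + (20,1)
step 4: (527, 27)  from 1·(488,25) + (39,2)
step 5: (1015, 52)  from 1·(527,27) + (488,25)
→ (1015, 52).  Check: 1015²=1030225, 381·52²=1030224, difference 1.
n=2: (1015,52)∘(1015,52) = (1015·1015+381·52·52, 1015·52+52·1015) = (2060449,105560)
n=3: (2060449,105560)∘(1015,52) = (1015·2060449+381·52·105560, 1015·105560+52·2060449) = (4182710455,214286748)
n=4: (4182710455,214286748)∘(1015,52) = (1015·4182710455+381·52·214286748, 1015·214286748+52·4182710455) = (8490900163201,435001992880)
n=5: (8490900163201,435001992880)∘(1015,52) = (1015·8490900163201+381·52·435001992880, 1015·435001992880+52·8490900163201) = (17236523148587575,883053831259652)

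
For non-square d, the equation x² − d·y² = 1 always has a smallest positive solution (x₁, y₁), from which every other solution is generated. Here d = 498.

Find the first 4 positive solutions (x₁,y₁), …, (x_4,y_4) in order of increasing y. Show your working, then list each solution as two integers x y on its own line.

d=498: √d = [22; 3,6,22,6,3,44] (ℓ=6, even), read p_5/q_5
a_0=22:  p_0=22·1+0=22,  q_0=22·0+1=1
…
a_4=6:  p_4=6·9395+424=56794,  q_4=6·421+19=2545
a_5=3:  p_5=3·56794+9395=179777,  q_5=3·2545+421=8056
(x₁, y₁) = (179777, 8056);  179777² − 498·8056² = 1 ✓
(x_2, y_2) = (179777·179777 + 498·8056·8056, 179777·8056 + 8056·179777) = (64639539457, 2896567024)
(x_3, y_3) = (179777·64639539457 + 498·8056·2896567024, 179777·2896567024 + 8056·64639539457) = (23241404969742401, 1041472259739240)
(x_4, y_4) = (179777·23241404969742401 + 498·8056·1041472259739240, 179777·1041472259739240 + 8056·23241404969742401) = (8356540122426119709697, 374465516875386131936)

179777 8056
64639539457 2896567024
23241404969742401 1041472259739240
8356540122426119709697 374465516875386131936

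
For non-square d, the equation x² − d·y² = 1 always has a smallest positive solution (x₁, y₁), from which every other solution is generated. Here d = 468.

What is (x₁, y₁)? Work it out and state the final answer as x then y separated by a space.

d=468: √d = [21; 1,1,1,2,1,1,1,42] (ℓ=8, even), read p_7/q_7
k=0  a_k=21  p_k/q_k = 21/1
k=1  a_k=1  p_k/q_k = 22/1
…
k=6  a_k=1  p_k/q_k = 411/19
k=7  a_k=1  p_k/q_k = 649/30
fundamental: x₁=649, y₁=30  (since 421201 − 468·900 = 1)

649 30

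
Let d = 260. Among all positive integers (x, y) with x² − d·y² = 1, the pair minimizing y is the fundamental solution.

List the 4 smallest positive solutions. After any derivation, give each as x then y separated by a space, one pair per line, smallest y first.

√260 = [16; 8,32, …], period ℓ=2 (even) → k=1
i=0: a=16 ⇒ p=16, q=1
i=1: a=8 ⇒ p=129, q=8
fundamental: x₁=129, y₁=8  (since 16641 − 260·64 = 1)
n=2: (129,8)∘(129,8) = (129·129+260·8·8, 129·8+8·129) = (33281,2064)
n=3: (33281,2064)∘(129,8) = (129·33281+260·8·2064, 129·2064+8·33281) = (8586369,532504)
n=4: (8586369,532504)∘(129,8) = (129·8586369+260·8·532504, 129·532504+8·8586369) = (2215249921,137383968)

129 8
33281 2064
8586369 532504
2215249921 137383968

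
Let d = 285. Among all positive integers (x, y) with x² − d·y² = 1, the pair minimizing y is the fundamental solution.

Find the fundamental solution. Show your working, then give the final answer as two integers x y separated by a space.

2431 144

d=285: √d = [16; 1,7,2,7,1,32] (ℓ=6, even), read p_5/q_5
step 0: (16, 1)  from 16·(1,0) + (0,1)
…
step 2: (135, 8)  from 7·(17,1) + (16,1)
step 3: (287, 17)  from 2·(135,8) + (17,1)
step 4: (2144, 127)  from 7·(287,17) + (135,8)
step 5: (2431, 144)  from 1·(2144,127) + (287,17)
fundamental: x₁=2431, y₁=144  (since 5909761 − 285·20736 = 1)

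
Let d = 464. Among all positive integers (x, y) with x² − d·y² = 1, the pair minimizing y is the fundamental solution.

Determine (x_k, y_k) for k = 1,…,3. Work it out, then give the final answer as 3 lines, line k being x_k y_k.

9801 455
192119201 8918910
3765920568201 174828473365

d=464: √d = [21; 1,1,5,1,1,1,5,1,1,42] (ℓ=10, even), read p_9/q_9
step 0: (21, 1)  from 21·(1,0) + (0,1)
step 1: (22, 1)  from 1·(21,1) + (1,0)
…
step 3: (237, 11)  from 5·(43,2) + (22,1)
step 4: (280, 13)  from 1·(237,11) + (43,2)
…
step 6: (797, 37)  from 1·(517,24) + (280,13)
…
step 8: (5299, 246)  from 1·(4502,209) + (797,37)
step 9: (9801, 455)  from 1·(5299,246) + (4502,209)
fundamental: x₁=9801, y₁=455  (since 96059601 − 464·207025 = 1)
k=2:  x_2 = 9801·9801+464·455·455 = 192119201,  y_2 = 9801·455+455·9801 = 8918910
k=3:  x_3 = 9801·192119201+464·455·8918910 = 3765920568201,  y_3 = 9801·8918910+455·192119201 = 174828473365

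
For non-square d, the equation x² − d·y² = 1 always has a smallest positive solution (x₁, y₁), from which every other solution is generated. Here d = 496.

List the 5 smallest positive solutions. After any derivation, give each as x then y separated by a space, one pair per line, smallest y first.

4620799 207480
42703566796801 1917446753040
394649197502177907199 17720272078000750440
3647189234337689639247667201 163763630995505661818050080
33705856733676329245494460531519999 1513437644680785412974289982477400

√496 → a₀=22, period (3,1,2,4,1,…,1,3,44); ℓ=16 even so k=15
k=0  a_k=22  p_k/q_k = 22/1
k=1  a_k=3  p_k/q_k = 67/3
k=2  a_k=1  p_k/q_k = 89/4
…
k=5  a_k=1  p_k/q_k = 1314/59
…
k=7  a_k=2  p_k/q_k = 6080/273
k=8  a_k=2  p_k/q_k = 14543/653
k=9  a_k=2  p_k/q_k = 35166/1579
…
k=14  a_k=1  p_k/q_k = 1252502/56239
k=15  a_k=3  p_k/q_k = 4620799/207480
fundamental: x₁=4620799, y₁=207480  (since 21351783398401 − 496·43047950400 = 1)
(4620799+207480√496)^2 = 42703566796801 + 1917446753040√496
(4620799+207480√496)^3 = 394649197502177907199 + 17720272078000750440√496
(4620799+207480√496)^4 = 3647189234337689639247667201 + 163763630995505661818050080√496
(4620799+207480√496)^5 = 33705856733676329245494460531519999 + 1513437644680785412974289982477400√496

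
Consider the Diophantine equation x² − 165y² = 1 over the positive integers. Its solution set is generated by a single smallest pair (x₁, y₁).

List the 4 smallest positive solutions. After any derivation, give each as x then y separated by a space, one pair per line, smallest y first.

1079 84
2328481 181272
5024860919 391184892
10843647534721 844176815664

d=165: √d = [12; 1,5,2,5,1,24] (ℓ=6, even), read p_5/q_5
i=0: a=12 ⇒ p=12, q=1
…
i=3: a=2 ⇒ p=167, q=13
i=4: a=5 ⇒ p=912, q=71
i=5: a=1 ⇒ p=1079, q=84
fundamental: x₁=1079, y₁=84  (since 1164241 − 165·7056 = 1)
n=2: (1079,84)∘(1079,84) = (1079·1079+165·84·84, 1079·84+84·1079) = (2328481,181272)
n=3: (2328481,181272)∘(1079,84) = (1079·2328481+165·84·181272, 1079·181272+84·2328481) = (5024860919,391184892)
n=4: (5024860919,391184892)∘(1079,84) = (1079·5024860919+165·84·391184892, 1079·391184892+84·5024860919) = (10843647534721,844176815664)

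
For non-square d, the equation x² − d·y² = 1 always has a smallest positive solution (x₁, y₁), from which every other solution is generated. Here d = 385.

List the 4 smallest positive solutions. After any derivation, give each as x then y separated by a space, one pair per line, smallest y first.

95831 4884
18367161121 936077208
3520286834677271 179410429834812
674705215289547953281 34386161802063660336

[19; 1,1,1,1,1,…,1,1,38] for √385; ℓ=16 ⇒ convergent index 15
step 0: (19, 1)  from 19·(1,0) + (0,1)
step 1: (20, 1)  from 1·(19,1) + (1,0)
step 2: (39, 2)  from 1·(20,1) + (19,1)
step 3: (59, 3)  from 1·(39,2) + (20,1)
…
step 6: (569, 29)  from 3·(157,8) + (98,5)
step 7: (726, 37)  from 1·(569,29) + (157,8)
step 8: (2021, 103)  from 2·(726,37) + (569,29)
step 9: (2747, 140)  from 1·(2021,103) + (726,37)
…
step 11: (13009, 663)  from 1·(10262,523) + (2747,140)
step 12: (23271, 1186)  from 1·(13009,663) + (10262,523)
…
step 14: (59551, 3035)  from 1·(36280,1849) + (23271,1186)
step 15: (95831, 4884)  from 1·(59551,3035) + (36280,1849)
(x₁, y₁) = (95831, 4884);  95831² − 385·4884² = 1 ✓
(x_2, y_2) = (95831·95831 + 385·4884·4884, 95831·4884 + 4884·95831) = (18367161121, 936077208)
(x_3, y_3) = (95831·18367161121 + 385·4884·936077208, 95831·936077208 + 4884·18367161121) = (3520286834677271, 179410429834812)
(x_4, y_4) = (95831·3520286834677271 + 385·4884·179410429834812, 95831·179410429834812 + 4884·3520286834677271) = (674705215289547953281, 34386161802063660336)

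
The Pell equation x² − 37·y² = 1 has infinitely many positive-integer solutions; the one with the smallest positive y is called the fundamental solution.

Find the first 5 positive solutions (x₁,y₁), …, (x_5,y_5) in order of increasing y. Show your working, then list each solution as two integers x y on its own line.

[6; 12] for √37; ℓ=1 ⇒ convergent index 1
step 0: (6, 1)  from 6·(1,0) + (0,1)
step 1: (73, 12)  from 12·(6,1) + (1,0)
→ (73, 12).  Check: 73²=5329, 37·12²=5328, difference 1.
n=2: (73,12)∘(73,12) = (73·73+37·12·12, 73·12+12·73) = (10657,1752)
n=3: (10657,1752)∘(73,12) = (73·10657+37·12·1752, 73·1752+12·10657) = (1555849,255780)
n=4: (1555849,255780)∘(73,12) = (73·1555849+37·12·255780, 73·255780+12·1555849) = (227143297,37342128)
n=5: (227143297,37342128)∘(73,12) = (73·227143297+37·12·37342128, 73·37342128+12·227143297) = (33161365513,5451694908)

73 12
10657 1752
1555849 255780
227143297 37342128
33161365513 5451694908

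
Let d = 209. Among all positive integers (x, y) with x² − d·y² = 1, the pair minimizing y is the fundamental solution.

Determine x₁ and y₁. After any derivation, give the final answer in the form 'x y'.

√209 = [14; 2,5,3,2,3,5,2,28, …], period ℓ=8 (even) → k=7
step 0: (14, 1)  from 14·(1,0) + (0,1)
step 1: (29, 2)  from 2·(14,1) + (1,0)
step 2: (159, 11)  from 5·(29,2) + (14,1)
step 3: (506, 35)  from 3·(159,11) + (29,2)
step 4: (1171, 81)  from 2·(506,35) + (159,11)
step 5: (4019, 278)  from 3·(1171,81) + (506,35)
step 6: (21266, 1471)  from 5·(4019,278) + (1171,81)
step 7: (46551, 3220)  from 2·(21266,1471) + (4019,278)
→ (46551, 3220).  Check: 46551²=2166995601, 209·3220²=2166995600, difference 1.

46551 3220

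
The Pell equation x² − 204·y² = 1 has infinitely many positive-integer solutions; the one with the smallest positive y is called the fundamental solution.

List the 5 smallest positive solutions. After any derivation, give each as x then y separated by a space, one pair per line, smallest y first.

4999 350
49980001 3499300
499700044999 34986001050
4996000999920001 349790034998600
49950017497500124999 3497200734930001750

d=204: √d = [14; 3,1,1,6,1,1,3,28] (ℓ=8, even), read p_7/q_7
i=0: a=14 ⇒ p=14, q=1
…
i=2: a=1 ⇒ p=57, q=4
i=3: a=1 ⇒ p=100, q=7
i=4: a=6 ⇒ p=657, q=46
…
i=6: a=1 ⇒ p=1414, q=99
i=7: a=3 ⇒ p=4999, q=350
→ (4999, 350).  Check: 4999²=24990001, 204·350²=24990000, difference 1.
(x_2, y_2) = (4999·4999 + 204·350·350, 4999·350 + 350·4999) = (49980001, 3499300)
(x_3, y_3) = (4999·49980001 + 204·350·3499300, 4999·3499300 + 350·49980001) = (499700044999, 34986001050)
(x_4, y_4) = (4999·499700044999 + 204·350·34986001050, 4999·34986001050 + 350·499700044999) = (4996000999920001, 349790034998600)
(x_5, y_5) = (4999·4996000999920001 + 204·350·349790034998600, 4999·349790034998600 + 350·4996000999920001) = (49950017497500124999, 3497200734930001750)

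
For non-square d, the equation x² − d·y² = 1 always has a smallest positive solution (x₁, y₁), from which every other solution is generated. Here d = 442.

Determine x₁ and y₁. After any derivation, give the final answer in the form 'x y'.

883 42

√442 = [21; 42, …], period ℓ=1 (odd) → k=1
k=0  a_k=21  p_k/q_k = 21/1
k=1  a_k=42  p_k/q_k = 883/42
fundamental: x₁=883, y₁=42  (since 779689 − 442·1764 = 1)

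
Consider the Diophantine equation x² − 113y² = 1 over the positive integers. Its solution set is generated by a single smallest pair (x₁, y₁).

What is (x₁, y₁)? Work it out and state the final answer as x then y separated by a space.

[10; 1,1,1,2,2,1,1,1,20] for √113; ℓ=9 ⇒ convergent index 17
i=0: a=10 ⇒ p=10, q=1
…
i=2: a=1 ⇒ p=21, q=2
…
i=4: a=2 ⇒ p=85, q=8
…
i=6: a=1 ⇒ p=287, q=27
i=7: a=1 ⇒ p=489, q=46
…
i=9: a=20 ⇒ p=16009, q=1506
…
i=11: a=1 ⇒ p=32794, q=3085
…
i=13: a=2 ⇒ p=131952, q=12413
…
i=15: a=1 ⇒ p=445435, q=41903
i=16: a=1 ⇒ p=758918, q=71393
i=17: a=1 ⇒ p=1204353, q=113296
(x₁, y₁) = (1204353, 113296);  1204353² − 113·113296² = 1 ✓

1204353 113296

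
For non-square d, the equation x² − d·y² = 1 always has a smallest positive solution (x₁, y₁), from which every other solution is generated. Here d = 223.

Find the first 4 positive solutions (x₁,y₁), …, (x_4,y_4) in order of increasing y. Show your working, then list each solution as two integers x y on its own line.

√223 → a₀=14, period (1,13,1,28); ℓ=4 even so k=3
i=0: a=14 ⇒ p=14, q=1
…
i=2: a=13 ⇒ p=209, q=14
i=3: a=1 ⇒ p=224, q=15
(x₁, y₁) = (224, 15);  224² − 223·15² = 1 ✓
n=2: (224,15)∘(224,15) = (224·224+223·15·15, 224·15+15·224) = (100351,6720)
n=3: (100351,6720)∘(224,15) = (224·100351+223·15·6720, 224·6720+15·100351) = (44957024,3010545)
n=4: (44957024,3010545)∘(224,15) = (224·44957024+223·15·3010545, 224·3010545+15·44957024) = (20140646401,1348717440)

224 15
100351 6720
44957024 3010545
20140646401 1348717440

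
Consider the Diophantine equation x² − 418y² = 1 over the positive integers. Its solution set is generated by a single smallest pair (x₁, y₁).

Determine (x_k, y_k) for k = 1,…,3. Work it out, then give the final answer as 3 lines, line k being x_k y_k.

33857 1656
2292592897 112134384
155240635393601 7593067676520

√418 → a₀=20, period (2,4,20,4,2,40); ℓ=6 even so k=5
a_0=20:  p_0=20·1+0=20,  q_0=20·0+1=1
…
a_4=4:  p_4=4·3721+184=15068,  q_4=4·182+9=737
a_5=2:  p_5=2·15068+3721=33857,  q_5=2·737+182=1656
→ (33857, 1656).  Check: 33857²=1146296449, 418·1656²=1146296448, difference 1.
n=2: (33857,1656)∘(33857,1656) = (33857·33857+418·1656·1656, 33857·1656+1656·33857) = (2292592897,112134384)
n=3: (2292592897,112134384)∘(33857,1656) = (33857·2292592897+418·1656·112134384, 33857·112134384+1656·2292592897) = (155240635393601,7593067676520)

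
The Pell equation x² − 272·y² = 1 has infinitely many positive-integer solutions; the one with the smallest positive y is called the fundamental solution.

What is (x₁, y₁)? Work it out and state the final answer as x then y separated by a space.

33 2

√272 = [16; 2,32, …], period ℓ=2 (even) → k=1
step 0: (16, 1)  from 16·(1,0) + (0,1)
step 1: (33, 2)  from 2·(16,1) + (1,0)
fundamental: x₁=33, y₁=2  (since 1089 − 272·4 = 1)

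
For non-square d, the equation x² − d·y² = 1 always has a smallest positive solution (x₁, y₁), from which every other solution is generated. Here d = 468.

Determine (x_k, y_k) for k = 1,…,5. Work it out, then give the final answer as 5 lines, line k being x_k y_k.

649 30
842401 38940
1093435849 50544090
1419278889601 65606189880
1842222905266249 85156783920150

d=468: √d = [21; 1,1,1,2,1,1,1,42] (ℓ=8, even), read p_7/q_7
i=0: a=21 ⇒ p=21, q=1
…
i=6: a=1 ⇒ p=411, q=19
i=7: a=1 ⇒ p=649, q=30
fundamental: x₁=649, y₁=30  (since 421201 − 468·900 = 1)
k=2:  x_2 = 649·649+468·30·30 = 842401,  y_2 = 649·30+30·649 = 38940
k=3:  x_3 = 649·842401+468·30·38940 = 1093435849,  y_3 = 649·38940+30·842401 = 50544090
k=4:  x_4 = 649·1093435849+468·30·50544090 = 1419278889601,  y_4 = 649·50544090+30·1093435849 = 65606189880
k=5:  x_5 = 649·1419278889601+468·30·65606189880 = 1842222905266249,  y_5 = 649·65606189880+30·1419278889601 = 85156783920150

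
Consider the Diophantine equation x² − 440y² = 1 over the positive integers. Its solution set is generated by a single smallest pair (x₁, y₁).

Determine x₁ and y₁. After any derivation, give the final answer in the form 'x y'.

√440 → a₀=20, period (1,40); ℓ=2 even so k=1
i=0: a=20 ⇒ p=20, q=1
i=1: a=1 ⇒ p=21, q=1
→ (21, 1).  Check: 21²=441, 440·1²=440, difference 1.

21 1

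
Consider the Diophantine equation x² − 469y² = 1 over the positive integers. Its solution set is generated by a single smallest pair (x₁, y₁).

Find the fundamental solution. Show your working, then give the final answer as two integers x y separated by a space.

137215 6336

√469 → a₀=21, period (1,1,1,10,6,10,1,1,1,42); ℓ=10 even so k=9
step 0: (21, 1)  from 21·(1,0) + (0,1)
step 1: (22, 1)  from 1·(21,1) + (1,0)
step 2: (43, 2)  from 1·(22,1) + (21,1)
step 3: (65, 3)  from 1·(43,2) + (22,1)
…
step 5: (4223, 195)  from 6·(693,32) + (65,3)
step 6: (42923, 1982)  from 10·(4223,195) + (693,32)
step 7: (47146, 2177)  from 1·(42923,1982) + (4223,195)
step 8: (90069, 4159)  from 1·(47146,2177) + (42923,1982)
step 9: (137215, 6336)  from 1·(90069,4159) + (47146,2177)
→ (137215, 6336).  Check: 137215²=18827956225, 469·6336²=18827956224, difference 1.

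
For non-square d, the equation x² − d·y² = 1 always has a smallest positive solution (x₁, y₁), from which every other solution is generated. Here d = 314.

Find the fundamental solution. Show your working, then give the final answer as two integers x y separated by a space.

392499 22150

[17; 1,2,1,1,2,1,34] for √314; ℓ=7 ⇒ convergent index 13
step 0: (17, 1)  from 17·(1,0) + (0,1)
…
step 2: (53, 3)  from 2·(18,1) + (17,1)
step 3: (71, 4)  from 1·(53,3) + (18,1)
…
step 5: (319, 18)  from 2·(124,7) + (71,4)
step 6: (443, 25)  from 1·(319,18) + (124,7)
…
step 8: (15824, 893)  from 1·(15381,868) + (443,25)
step 9: (47029, 2654)  from 2·(15824,893) + (15381,868)
…
step 11: (109882, 6201)  from 1·(62853,3547) + (47029,2654)
step 12: (282617, 15949)  from 2·(109882,6201) + (62853,3547)
step 13: (392499, 22150)  from 1·(282617,15949) + (109882,6201)
→ (392499, 22150).  Check: 392499²=154055465001, 314·22150²=154055465000, difference 1.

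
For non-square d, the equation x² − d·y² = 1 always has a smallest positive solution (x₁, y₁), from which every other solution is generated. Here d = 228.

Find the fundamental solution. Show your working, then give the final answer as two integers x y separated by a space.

√228 → a₀=15, period (10,30); ℓ=2 even so k=1
step 0: (15, 1)  from 15·(1,0) + (0,1)
step 1: (151, 10)  from 10·(15,1) + (1,0)
(x₁, y₁) = (151, 10);  151² − 228·10² = 1 ✓

151 10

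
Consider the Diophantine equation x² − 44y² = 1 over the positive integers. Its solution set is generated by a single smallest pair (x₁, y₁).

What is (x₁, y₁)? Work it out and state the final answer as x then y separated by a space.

[6; 1,1,1,2,1,1,1,12] for √44; ℓ=8 ⇒ convergent index 7
step 0: (6, 1)  from 6·(1,0) + (0,1)
step 1: (7, 1)  from 1·(6,1) + (1,0)
step 2: (13, 2)  from 1·(7,1) + (6,1)
…
step 4: (53, 8)  from 2·(20,3) + (13,2)
…
step 6: (126, 19)  from 1·(73,11) + (53,8)
step 7: (199, 30)  from 1·(126,19) + (73,11)
fundamental: x₁=199, y₁=30  (since 39601 − 44·900 = 1)

199 30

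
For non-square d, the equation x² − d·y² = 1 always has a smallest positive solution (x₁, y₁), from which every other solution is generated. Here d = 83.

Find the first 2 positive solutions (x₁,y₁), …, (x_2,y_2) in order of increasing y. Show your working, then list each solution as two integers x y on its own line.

82 9
13447 1476

√83 = [9; 9,18, …], period ℓ=2 (even) → k=1
step 0: (9, 1)  from 9·(1,0) + (0,1)
step 1: (82, 9)  from 9·(9,1) + (1,0)
fundamental: x₁=82, y₁=9  (since 6724 − 83·81 = 1)
n=2: (82,9)∘(82,9) = (82·82+83·9·9, 82·9+9·82) = (13447,1476)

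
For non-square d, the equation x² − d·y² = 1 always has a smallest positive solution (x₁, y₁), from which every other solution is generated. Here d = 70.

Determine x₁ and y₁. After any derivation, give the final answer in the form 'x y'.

√70 → a₀=8, period (2,1,2,1,2,16); ℓ=6 even so k=5
k=0  a_k=8  p_k/q_k = 8/1
k=1  a_k=2  p_k/q_k = 17/2
k=2  a_k=1  p_k/q_k = 25/3
k=3  a_k=2  p_k/q_k = 67/8
k=4  a_k=1  p_k/q_k = 92/11
k=5  a_k=2  p_k/q_k = 251/30
→ (251, 30).  Check: 251²=63001, 70·30²=63000, difference 1.

251 30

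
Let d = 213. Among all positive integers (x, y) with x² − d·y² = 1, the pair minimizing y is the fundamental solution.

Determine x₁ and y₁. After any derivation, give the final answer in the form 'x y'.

√213 → a₀=14, period (1,1,2,6,1,8,1,6,2,1,1,28); ℓ=12 even so k=11
step 0: (14, 1)  from 14·(1,0) + (0,1)
step 1: (15, 1)  from 1·(14,1) + (1,0)
step 2: (29, 2)  from 1·(15,1) + (14,1)
…
step 4: (467, 32)  from 6·(73,5) + (29,2)
…
step 8: (36749, 2518)  from 6·(5327,365) + (4787,328)
…
step 10: (115574, 7919)  from 1·(78825,5401) + (36749,2518)
step 11: (194399, 13320)  from 1·(115574,7919) + (78825,5401)
(x₁, y₁) = (194399, 13320);  194399² − 213·13320² = 1 ✓

194399 13320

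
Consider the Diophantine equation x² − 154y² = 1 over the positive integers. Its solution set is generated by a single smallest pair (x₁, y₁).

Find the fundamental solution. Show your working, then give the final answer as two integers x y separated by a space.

d=154: √d = [12; 2,2,3,1,2,1,3,2,2,24] (ℓ=10, even), read p_9/q_9
step 0: (12, 1)  from 12·(1,0) + (0,1)
…
step 4: (273, 22)  from 1·(211,17) + (62,5)
step 5: (757, 61)  from 2·(273,22) + (211,17)
step 6: (1030, 83)  from 1·(757,61) + (273,22)
step 7: (3847, 310)  from 3·(1030,83) + (757,61)
step 8: (8724, 703)  from 2·(3847,310) + (1030,83)
step 9: (21295, 1716)  from 2·(8724,703) + (3847,310)
(x₁, y₁) = (21295, 1716);  21295² − 154·1716² = 1 ✓

21295 1716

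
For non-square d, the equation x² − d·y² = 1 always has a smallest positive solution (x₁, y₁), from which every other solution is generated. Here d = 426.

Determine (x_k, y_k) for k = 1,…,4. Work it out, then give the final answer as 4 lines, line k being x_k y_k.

d=426: √d = [20; 1,1,1,3,2,6,2,3,1,1,1,40] (ℓ=12, even), read p_11/q_11
k=0  a_k=20  p_k/q_k = 20/1
…
k=3  a_k=1  p_k/q_k = 62/3
k=4  a_k=3  p_k/q_k = 227/11
…
k=6  a_k=6  p_k/q_k = 3323/161
…
k=10  a_k=1  p_k/q_k = 56780/2751
k=11  a_k=1  p_k/q_k = 88751/4300
(x₁, y₁) = (88751, 4300);  88751² − 426·4300² = 1 ✓
(x_2, y_2) = (88751·88751 + 426·4300·4300, 88751·4300 + 4300·88751) = (15753480001, 763258600)
(x_3, y_3) = (88751·15753480001 + 426·4300·763258600, 88751·763258600 + 4300·15753480001) = (2796274207048751, 135479928012900)
(x_4, y_4) = (88751·2796274207048751 + 426·4300·135479928012900, 88751·135479928012900 + 4300·2796274207048751) = (496344264283813920001, 24047958181382517200)

88751 4300
15753480001 763258600
2796274207048751 135479928012900
496344264283813920001 24047958181382517200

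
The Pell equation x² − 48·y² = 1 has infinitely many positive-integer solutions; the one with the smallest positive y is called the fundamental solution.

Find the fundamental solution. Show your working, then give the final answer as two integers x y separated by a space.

7 1

√48 → a₀=6, period (1,12); ℓ=2 even so k=1
k=0  a_k=6  p_k/q_k = 6/1
k=1  a_k=1  p_k/q_k = 7/1
fundamental: x₁=7, y₁=1  (since 49 − 48·1 = 1)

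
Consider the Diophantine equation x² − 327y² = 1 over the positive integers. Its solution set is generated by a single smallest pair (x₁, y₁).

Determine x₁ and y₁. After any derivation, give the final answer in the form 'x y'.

√327 → a₀=18, period (12,36); ℓ=2 even so k=1
k=0  a_k=18  p_k/q_k = 18/1
k=1  a_k=12  p_k/q_k = 217/12
(x₁, y₁) = (217, 12);  217² − 327·12² = 1 ✓

217 12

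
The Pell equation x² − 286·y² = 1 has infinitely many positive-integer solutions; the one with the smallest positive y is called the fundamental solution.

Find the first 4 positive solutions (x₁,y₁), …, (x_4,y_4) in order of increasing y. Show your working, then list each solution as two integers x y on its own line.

561835 33222
631317134449 37330564740
709392124465745995 41947235681362578
797122648497793485067201 47134850318039357456520

d=286: √d = [16; 1,10,3,3,2,3,3,10,1,32] (ℓ=10, even), read p_9/q_9
a_0=16:  p_0=16·1+0=16,  q_0=16·0+1=1
…
a_4=3:  p_4=3·575+186=1911,  q_4=3·34+11=113
…
a_7=3:  p_7=3·15102+4397=49703,  q_7=3·893+260=2939
a_8=10:  p_8=10·49703+15102=512132,  q_8=10·2939+893=30283
a_9=1:  p_9=1·512132+49703=561835,  q_9=1·30283+2939=33222
(x₁, y₁) = (561835, 33222);  561835² − 286·33222² = 1 ✓
n=2: (561835,33222)∘(561835,33222) = (561835·561835+286·33222·33222, 561835·33222+33222·561835) = (631317134449,37330564740)
n=3: (631317134449,37330564740)∘(561835,33222) = (561835·631317134449+286·33222·37330564740, 561835·37330564740+33222·631317134449) = (709392124465745995,41947235681362578)
n=4: (709392124465745995,41947235681362578)∘(561835,33222) = (561835·709392124465745995+286·33222·41947235681362578, 561835·41947235681362578+33222·709392124465745995) = (797122648497793485067201,47134850318039357456520)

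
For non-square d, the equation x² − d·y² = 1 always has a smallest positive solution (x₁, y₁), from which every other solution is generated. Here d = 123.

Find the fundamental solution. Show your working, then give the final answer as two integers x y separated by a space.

[11; 11,22] for √123; ℓ=2 ⇒ convergent index 1
step 0: (11, 1)  from 11·(1,0) + (0,1)
step 1: (122, 11)  from 11·(11,1) + (1,0)
(x₁, y₁) = (122, 11);  122² − 123·11² = 1 ✓

122 11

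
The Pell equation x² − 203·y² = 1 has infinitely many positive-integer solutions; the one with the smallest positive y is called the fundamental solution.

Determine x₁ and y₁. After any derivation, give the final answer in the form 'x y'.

57 4

[14; 4,28] for √203; ℓ=2 ⇒ convergent index 1
a_0=14:  p_0=14·1+0=14,  q_0=14·0+1=1
a_1=4:  p_1=4·14+1=57,  q_1=4·1+0=4
fundamental: x₁=57, y₁=4  (since 3249 − 203·16 = 1)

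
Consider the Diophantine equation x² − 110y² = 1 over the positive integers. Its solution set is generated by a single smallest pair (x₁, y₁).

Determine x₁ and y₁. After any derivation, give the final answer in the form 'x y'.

21 2

[10; 2,20] for √110; ℓ=2 ⇒ convergent index 1
i=0: a=10 ⇒ p=10, q=1
i=1: a=2 ⇒ p=21, q=2
(x₁, y₁) = (21, 2);  21² − 110·2² = 1 ✓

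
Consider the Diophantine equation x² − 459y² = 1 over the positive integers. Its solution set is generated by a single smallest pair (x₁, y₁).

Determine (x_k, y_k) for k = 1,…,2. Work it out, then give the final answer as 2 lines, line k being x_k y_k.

499850 23331
499700044999 23324000700

d=459: √d = [21; 2,2,1,4,21,4,1,2,2,42] (ℓ=10, even), read p_9/q_9
k=0  a_k=21  p_k/q_k = 21/1
…
k=2  a_k=2  p_k/q_k = 107/5
…
k=4  a_k=4  p_k/q_k = 707/33
k=5  a_k=21  p_k/q_k = 14997/700
k=6  a_k=4  p_k/q_k = 60695/2833
…
k=8  a_k=2  p_k/q_k = 212079/9899
k=9  a_k=2  p_k/q_k = 499850/23331
fundamental: x₁=499850, y₁=23331  (since 249850022500 − 459·544335561 = 1)
(499850+23331√459)^2 = 499700044999 + 23324000700√459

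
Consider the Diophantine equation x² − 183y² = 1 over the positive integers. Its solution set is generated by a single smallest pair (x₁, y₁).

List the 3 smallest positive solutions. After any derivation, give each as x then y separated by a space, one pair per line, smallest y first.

[13; 1,1,8,1,1,26] for √183; ℓ=6 ⇒ convergent index 5
a_0=13:  p_0=13·1+0=13,  q_0=13·0+1=1
a_1=1:  p_1=1·13+1=14,  q_1=1·1+0=1
a_2=1:  p_2=1·14+13=27,  q_2=1·1+1=2
…
a_4=1:  p_4=1·230+27=257,  q_4=1·17+2=19
a_5=1:  p_5=1·257+230=487,  q_5=1·19+17=36
(x₁, y₁) = (487, 36);  487² − 183·36² = 1 ✓
k=2:  x_2 = 487·487+183·36·36 = 474337,  y_2 = 487·36+36·487 = 35064
k=3:  x_3 = 487·474337+183·36·35064 = 462003751,  y_3 = 487·35064+36·474337 = 34152300

487 36
474337 35064
462003751 34152300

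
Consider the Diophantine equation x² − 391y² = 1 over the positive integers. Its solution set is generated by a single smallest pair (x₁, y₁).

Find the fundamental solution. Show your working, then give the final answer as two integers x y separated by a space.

√391 = [19; 1,3,2,2,1,…,3,1,38, …], period ℓ=16 (even) → k=15
a_0=19:  p_0=19·1+0=19,  q_0=19·0+1=1
…
a_4=2:  p_4=2·178+79=435,  q_4=2·9+4=22
a_5=1:  p_5=1·435+178=613,  q_5=1·22+9=31
…
a_9=2:  p_9=2·52519+2709=107747,  q_9=2·2656+137=5449
a_10=1:  p_10=1·107747+52519=160266,  q_10=1·5449+2656=8105
…
a_14=3:  p_14=3·1660597+696292=5678083,  q_14=3·83980+35213=287153
a_15=1:  p_15=1·5678083+1660597=7338680,  q_15=1·287153+83980=371133
fundamental: x₁=7338680, y₁=371133  (since 53856224142400 − 391·137739703689 = 1)

7338680 371133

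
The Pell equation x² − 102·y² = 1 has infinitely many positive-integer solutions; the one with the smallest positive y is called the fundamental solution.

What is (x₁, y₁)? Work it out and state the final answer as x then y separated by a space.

[10; 10,20] for √102; ℓ=2 ⇒ convergent index 1
i=0: a=10 ⇒ p=10, q=1
i=1: a=10 ⇒ p=101, q=10
fundamental: x₁=101, y₁=10  (since 10201 − 102·100 = 1)

101 10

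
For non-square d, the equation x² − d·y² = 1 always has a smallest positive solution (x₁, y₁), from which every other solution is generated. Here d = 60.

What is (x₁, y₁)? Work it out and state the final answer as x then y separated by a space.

[7; 1,2,1,14] for √60; ℓ=4 ⇒ convergent index 3
a_0=7:  p_0=7·1+0=7,  q_0=7·0+1=1
a_1=1:  p_1=1·7+1=8,  q_1=1·1+0=1
a_2=2:  p_2=2·8+7=23,  q_2=2·1+1=3
a_3=1:  p_3=1·23+8=31,  q_3=1·3+1=4
→ (31, 4).  Check: 31²=961, 60·4²=960, difference 1.

31 4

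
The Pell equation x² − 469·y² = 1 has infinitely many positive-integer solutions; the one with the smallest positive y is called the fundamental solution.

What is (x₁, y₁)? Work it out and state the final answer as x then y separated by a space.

√469 = [21; 1,1,1,10,6,10,1,1,1,42, …], period ℓ=10 (even) → k=9
i=0: a=21 ⇒ p=21, q=1
…
i=2: a=1 ⇒ p=43, q=2
…
i=4: a=10 ⇒ p=693, q=32
i=5: a=6 ⇒ p=4223, q=195
i=6: a=10 ⇒ p=42923, q=1982
i=7: a=1 ⇒ p=47146, q=2177
i=8: a=1 ⇒ p=90069, q=4159
i=9: a=1 ⇒ p=137215, q=6336
→ (137215, 6336).  Check: 137215²=18827956225, 469·6336²=18827956224, difference 1.

137215 6336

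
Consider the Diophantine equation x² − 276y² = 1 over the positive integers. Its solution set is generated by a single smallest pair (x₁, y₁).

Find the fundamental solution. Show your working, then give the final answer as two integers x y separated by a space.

7775 468

[16; 1,1,1,1,2,2,2,1,1,1,1,32] for √276; ℓ=12 ⇒ convergent index 11
k=0  a_k=16  p_k/q_k = 16/1
k=1  a_k=1  p_k/q_k = 17/1
k=2  a_k=1  p_k/q_k = 33/2
k=3  a_k=1  p_k/q_k = 50/3
…
k=5  a_k=2  p_k/q_k = 216/13
k=6  a_k=2  p_k/q_k = 515/31
k=7  a_k=2  p_k/q_k = 1246/75
k=8  a_k=1  p_k/q_k = 1761/106
…
k=10  a_k=1  p_k/q_k = 4768/287
k=11  a_k=1  p_k/q_k = 7775/468
(x₁, y₁) = (7775, 468);  7775² − 276·468² = 1 ✓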